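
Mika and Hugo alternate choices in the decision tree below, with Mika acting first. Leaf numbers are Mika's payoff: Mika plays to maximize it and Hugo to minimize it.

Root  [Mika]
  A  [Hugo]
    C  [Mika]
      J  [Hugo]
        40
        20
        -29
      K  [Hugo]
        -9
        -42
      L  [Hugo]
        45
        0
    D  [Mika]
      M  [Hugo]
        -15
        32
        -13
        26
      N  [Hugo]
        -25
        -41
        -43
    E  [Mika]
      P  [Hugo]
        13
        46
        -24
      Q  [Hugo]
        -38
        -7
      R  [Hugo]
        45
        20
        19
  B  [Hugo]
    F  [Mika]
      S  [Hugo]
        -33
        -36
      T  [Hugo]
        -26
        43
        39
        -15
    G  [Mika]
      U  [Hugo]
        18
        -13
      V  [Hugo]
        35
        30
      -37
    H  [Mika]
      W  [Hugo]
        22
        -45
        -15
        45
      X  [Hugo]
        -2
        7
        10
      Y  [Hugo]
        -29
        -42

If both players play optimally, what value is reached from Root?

J (Hugo): min(40, 20, -29) = -29
K (Hugo): min(-9, -42) = -42
L (Hugo): min(45, 0) = 0
C (Mika): max(-29, -42, 0) = 0
M (Hugo): min(-15, 32, -13, 26) = -15
N (Hugo): min(-25, -41, -43) = -43
D (Mika): max(-15, -43) = -15
P (Hugo): min(13, 46, -24) = -24
Q (Hugo): min(-38, -7) = -38
R (Hugo): min(45, 20, 19) = 19
E (Mika): max(-24, -38, 19) = 19
A (Hugo): min(0, -15, 19) = -15
S (Hugo): min(-33, -36) = -36
T (Hugo): min(-26, 43, 39, -15) = -26
F (Mika): max(-36, -26) = -26
U (Hugo): min(18, -13) = -13
V (Hugo): min(35, 30) = 30
G (Mika): max(-13, 30, -37) = 30
W (Hugo): min(22, -45, -15, 45) = -45
X (Hugo): min(-2, 7, 10) = -2
Y (Hugo): min(-29, -42) = -42
H (Mika): max(-45, -2, -42) = -2
B (Hugo): min(-26, 30, -2) = -26
Root (Mika): max(-15, -26) = -15

-15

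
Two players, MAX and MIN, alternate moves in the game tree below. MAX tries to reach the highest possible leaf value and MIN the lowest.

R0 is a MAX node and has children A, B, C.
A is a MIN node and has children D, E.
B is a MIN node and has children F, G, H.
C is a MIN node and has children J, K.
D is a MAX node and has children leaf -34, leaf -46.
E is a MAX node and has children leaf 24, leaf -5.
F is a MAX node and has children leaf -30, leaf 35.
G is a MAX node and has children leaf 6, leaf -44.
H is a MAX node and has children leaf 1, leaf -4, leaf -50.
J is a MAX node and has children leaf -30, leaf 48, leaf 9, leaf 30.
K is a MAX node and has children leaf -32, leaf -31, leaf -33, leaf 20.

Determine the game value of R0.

20

D (MAX): max(-34, -46) = -34
E (MAX): max(24, -5) = 24
A (MIN): min(-34, 24) = -34
F (MAX): max(-30, 35) = 35
G (MAX): max(6, -44) = 6
H (MAX): max(1, -4, -50) = 1
B (MIN): min(35, 6, 1) = 1
J (MAX): max(-30, 48, 9, 30) = 48
K (MAX): max(-32, -31, -33, 20) = 20
C (MIN): min(48, 20) = 20
R0 (MAX): max(-34, 1, 20) = 20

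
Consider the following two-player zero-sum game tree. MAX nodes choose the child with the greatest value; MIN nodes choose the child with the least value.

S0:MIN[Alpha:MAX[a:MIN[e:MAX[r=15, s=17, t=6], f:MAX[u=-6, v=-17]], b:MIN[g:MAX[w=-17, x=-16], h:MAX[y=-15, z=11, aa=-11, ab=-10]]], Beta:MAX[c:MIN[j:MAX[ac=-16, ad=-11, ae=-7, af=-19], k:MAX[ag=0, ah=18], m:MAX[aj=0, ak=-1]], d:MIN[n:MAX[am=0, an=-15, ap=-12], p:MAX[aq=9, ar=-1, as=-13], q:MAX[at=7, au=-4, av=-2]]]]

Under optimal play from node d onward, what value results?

n (MAX): max(0, -15, -12) = 0
p (MAX): max(9, -1, -13) = 9
q (MAX): max(7, -4, -2) = 7
d (MIN): min(0, 9, 7) = 0

0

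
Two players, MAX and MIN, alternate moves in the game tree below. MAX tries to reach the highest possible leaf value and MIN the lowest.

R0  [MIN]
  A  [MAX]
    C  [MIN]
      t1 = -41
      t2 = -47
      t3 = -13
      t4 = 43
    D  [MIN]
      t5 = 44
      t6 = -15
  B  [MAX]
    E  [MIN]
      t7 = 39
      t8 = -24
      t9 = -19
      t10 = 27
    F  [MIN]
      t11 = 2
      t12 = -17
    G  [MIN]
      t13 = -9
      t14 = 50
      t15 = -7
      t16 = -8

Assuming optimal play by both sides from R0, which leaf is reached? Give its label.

t6

C (MIN): min(-41, -47, -13, 43) = -47
D (MIN): min(44, -15) = -15
A (MAX): max(-47, -15) = -15
E (MIN): min(39, -24, -19, 27) = -24
F (MIN): min(2, -17) = -17
G (MIN): min(-9, 50, -7, -8) = -9
B (MAX): max(-24, -17, -9) = -9
R0 (MIN): min(-15, -9) = -15
At R0, MIN picks A (lowest: -15).
At A, MAX picks D (highest: -15).
At D, MIN picks t6 (lowest: -15).
Terminal value -15.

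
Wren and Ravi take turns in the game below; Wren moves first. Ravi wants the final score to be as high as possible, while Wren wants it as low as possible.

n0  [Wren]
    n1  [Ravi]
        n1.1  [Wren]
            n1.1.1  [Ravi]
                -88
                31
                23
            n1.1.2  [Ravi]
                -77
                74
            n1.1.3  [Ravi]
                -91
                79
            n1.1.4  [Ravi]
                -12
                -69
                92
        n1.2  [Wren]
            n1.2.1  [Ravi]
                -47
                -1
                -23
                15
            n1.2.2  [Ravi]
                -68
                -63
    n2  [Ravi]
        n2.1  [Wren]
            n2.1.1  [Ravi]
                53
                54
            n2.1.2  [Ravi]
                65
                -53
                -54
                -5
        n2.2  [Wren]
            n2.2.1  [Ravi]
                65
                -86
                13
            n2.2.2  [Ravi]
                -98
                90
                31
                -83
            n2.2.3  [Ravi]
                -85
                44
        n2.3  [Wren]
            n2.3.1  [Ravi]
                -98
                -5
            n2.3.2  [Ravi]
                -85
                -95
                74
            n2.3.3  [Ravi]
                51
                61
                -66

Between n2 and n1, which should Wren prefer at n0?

n1

n2.1.1 (Ravi): max(53, 54) = 54
n2.1.2 (Ravi): max(65, -53, -54, -5) = 65
n2.1 (Wren): min(54, 65) = 54
n2.2.1 (Ravi): max(65, -86, 13) = 65
n2.2.2 (Ravi): max(-98, 90, 31, -83) = 90
n2.2.3 (Ravi): max(-85, 44) = 44
n2.2 (Wren): min(65, 90, 44) = 44
n2.3.1 (Ravi): max(-98, -5) = -5
n2.3.2 (Ravi): max(-85, -95, 74) = 74
n2.3.3 (Ravi): max(51, 61, -66) = 61
n2.3 (Wren): min(-5, 74, 61) = -5
n2 (Ravi): max(54, 44, -5) = 54
n1.1.1 (Ravi): max(-88, 31, 23) = 31
n1.1.2 (Ravi): max(-77, 74) = 74
n1.1.3 (Ravi): max(-91, 79) = 79
n1.1.4 (Ravi): max(-12, -69, 92) = 92
n1.1 (Wren): min(31, 74, 79, 92) = 31
n1.2.1 (Ravi): max(-47, -1, -23, 15) = 15
n1.2.2 (Ravi): max(-68, -63) = -63
n1.2 (Wren): min(15, -63) = -63
n1 (Ravi): max(31, -63) = 31
Wren prefers the lower value; n2=54, n1=31. n1 is better since 31 < 54.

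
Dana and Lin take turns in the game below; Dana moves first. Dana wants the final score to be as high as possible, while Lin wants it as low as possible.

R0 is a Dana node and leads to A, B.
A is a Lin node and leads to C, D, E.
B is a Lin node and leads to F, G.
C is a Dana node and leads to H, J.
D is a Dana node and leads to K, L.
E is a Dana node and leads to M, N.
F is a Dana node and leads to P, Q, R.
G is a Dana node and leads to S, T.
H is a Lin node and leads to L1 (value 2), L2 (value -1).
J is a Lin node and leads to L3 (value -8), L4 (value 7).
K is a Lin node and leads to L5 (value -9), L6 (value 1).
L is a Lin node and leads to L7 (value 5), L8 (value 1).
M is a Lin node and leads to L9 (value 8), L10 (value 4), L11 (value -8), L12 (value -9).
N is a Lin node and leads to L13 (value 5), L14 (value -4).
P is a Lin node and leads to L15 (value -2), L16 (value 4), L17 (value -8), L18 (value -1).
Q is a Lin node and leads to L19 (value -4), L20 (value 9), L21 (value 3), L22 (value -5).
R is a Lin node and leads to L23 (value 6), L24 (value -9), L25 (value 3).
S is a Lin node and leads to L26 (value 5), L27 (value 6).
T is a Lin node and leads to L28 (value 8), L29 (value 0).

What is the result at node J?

-8

J (Lin): min(-8, 7) = -8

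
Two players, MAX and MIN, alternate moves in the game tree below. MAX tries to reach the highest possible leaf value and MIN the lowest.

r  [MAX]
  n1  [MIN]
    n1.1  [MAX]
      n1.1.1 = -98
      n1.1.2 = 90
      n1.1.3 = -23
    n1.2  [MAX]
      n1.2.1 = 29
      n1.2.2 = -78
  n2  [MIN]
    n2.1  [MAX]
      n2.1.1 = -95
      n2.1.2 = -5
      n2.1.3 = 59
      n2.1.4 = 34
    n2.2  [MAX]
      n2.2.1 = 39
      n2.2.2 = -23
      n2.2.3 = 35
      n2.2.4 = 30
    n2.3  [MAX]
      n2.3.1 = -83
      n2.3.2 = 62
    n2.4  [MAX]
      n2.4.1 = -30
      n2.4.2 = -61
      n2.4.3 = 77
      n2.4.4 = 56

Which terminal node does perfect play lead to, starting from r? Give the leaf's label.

n1.1 (MAX): max(-98, 90, -23) = 90
n1.2 (MAX): max(29, -78) = 29
n1 (MIN): min(90, 29) = 29
n2.1 (MAX): max(-95, -5, 59, 34) = 59
n2.2 (MAX): max(39, -23, 35, 30) = 39
n2.3 (MAX): max(-83, 62) = 62
n2.4 (MAX): max(-30, -61, 77, 56) = 77
n2 (MIN): min(59, 39, 62, 77) = 39
r (MAX): max(29, 39) = 39
At r, MAX picks n2 (highest: 39).
At n2, MIN picks n2.2 (lowest: 39).
At n2.2, MAX picks n2.2.1 (highest: 39).
Terminal value 39.

n2.2.1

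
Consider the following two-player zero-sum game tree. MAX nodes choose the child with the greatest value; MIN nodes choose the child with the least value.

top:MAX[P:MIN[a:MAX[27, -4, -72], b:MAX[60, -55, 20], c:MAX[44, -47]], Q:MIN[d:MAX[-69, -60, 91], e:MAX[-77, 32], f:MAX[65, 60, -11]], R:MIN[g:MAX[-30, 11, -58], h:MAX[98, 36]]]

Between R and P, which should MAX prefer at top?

g (MAX): max(-30, 11, -58) = 11
h (MAX): max(98, 36) = 98
R (MIN): min(11, 98) = 11
a (MAX): max(27, -4, -72) = 27
b (MAX): max(60, -55, 20) = 60
c (MAX): max(44, -47) = 44
P (MIN): min(27, 60, 44) = 27
MAX prefers the higher value; R=11, P=27. P is better since 27 > 11.

P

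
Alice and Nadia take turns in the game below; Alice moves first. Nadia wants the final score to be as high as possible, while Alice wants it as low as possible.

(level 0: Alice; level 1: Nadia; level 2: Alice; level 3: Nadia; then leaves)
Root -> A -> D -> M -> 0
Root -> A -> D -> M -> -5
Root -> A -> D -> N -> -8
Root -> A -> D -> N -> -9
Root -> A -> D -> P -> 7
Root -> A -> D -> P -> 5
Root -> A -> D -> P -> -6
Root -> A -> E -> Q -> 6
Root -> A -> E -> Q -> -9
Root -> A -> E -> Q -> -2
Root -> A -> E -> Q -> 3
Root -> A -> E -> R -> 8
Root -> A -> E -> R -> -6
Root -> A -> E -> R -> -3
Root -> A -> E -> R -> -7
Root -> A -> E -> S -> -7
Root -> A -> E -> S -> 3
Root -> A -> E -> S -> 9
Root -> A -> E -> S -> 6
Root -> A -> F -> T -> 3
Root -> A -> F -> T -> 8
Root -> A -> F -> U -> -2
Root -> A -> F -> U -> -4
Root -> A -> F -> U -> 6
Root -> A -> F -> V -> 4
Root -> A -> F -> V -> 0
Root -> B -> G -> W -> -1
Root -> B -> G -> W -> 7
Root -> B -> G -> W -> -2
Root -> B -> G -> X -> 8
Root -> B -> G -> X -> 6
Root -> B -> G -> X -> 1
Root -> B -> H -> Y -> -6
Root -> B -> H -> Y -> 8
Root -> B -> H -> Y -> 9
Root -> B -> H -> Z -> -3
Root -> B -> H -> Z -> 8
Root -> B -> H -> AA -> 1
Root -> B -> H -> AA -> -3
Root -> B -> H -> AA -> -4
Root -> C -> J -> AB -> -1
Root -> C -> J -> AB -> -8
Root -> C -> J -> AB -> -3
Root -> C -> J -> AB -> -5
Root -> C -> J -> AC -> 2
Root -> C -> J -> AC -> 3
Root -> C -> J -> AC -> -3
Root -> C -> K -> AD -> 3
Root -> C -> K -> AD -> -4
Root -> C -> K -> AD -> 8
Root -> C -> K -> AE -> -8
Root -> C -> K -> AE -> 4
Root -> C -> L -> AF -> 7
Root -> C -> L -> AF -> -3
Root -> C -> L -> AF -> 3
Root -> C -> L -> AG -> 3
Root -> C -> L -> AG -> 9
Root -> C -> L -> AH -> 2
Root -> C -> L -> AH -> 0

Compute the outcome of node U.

6

U (Nadia): max(-2, -4, 6) = 6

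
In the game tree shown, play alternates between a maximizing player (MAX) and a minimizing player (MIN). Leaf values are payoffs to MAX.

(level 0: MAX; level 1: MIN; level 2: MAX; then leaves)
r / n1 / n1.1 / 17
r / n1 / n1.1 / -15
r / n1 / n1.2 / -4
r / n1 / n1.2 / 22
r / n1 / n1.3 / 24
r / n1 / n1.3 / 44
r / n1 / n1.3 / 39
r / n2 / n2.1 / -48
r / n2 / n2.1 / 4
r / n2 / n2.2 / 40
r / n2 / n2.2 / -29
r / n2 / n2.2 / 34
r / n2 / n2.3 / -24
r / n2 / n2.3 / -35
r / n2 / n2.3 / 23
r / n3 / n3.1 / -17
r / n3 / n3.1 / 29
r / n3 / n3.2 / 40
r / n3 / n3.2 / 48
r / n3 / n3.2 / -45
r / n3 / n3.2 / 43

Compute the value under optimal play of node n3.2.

n3.2 (MAX): max(40, 48, -45, 43) = 48

48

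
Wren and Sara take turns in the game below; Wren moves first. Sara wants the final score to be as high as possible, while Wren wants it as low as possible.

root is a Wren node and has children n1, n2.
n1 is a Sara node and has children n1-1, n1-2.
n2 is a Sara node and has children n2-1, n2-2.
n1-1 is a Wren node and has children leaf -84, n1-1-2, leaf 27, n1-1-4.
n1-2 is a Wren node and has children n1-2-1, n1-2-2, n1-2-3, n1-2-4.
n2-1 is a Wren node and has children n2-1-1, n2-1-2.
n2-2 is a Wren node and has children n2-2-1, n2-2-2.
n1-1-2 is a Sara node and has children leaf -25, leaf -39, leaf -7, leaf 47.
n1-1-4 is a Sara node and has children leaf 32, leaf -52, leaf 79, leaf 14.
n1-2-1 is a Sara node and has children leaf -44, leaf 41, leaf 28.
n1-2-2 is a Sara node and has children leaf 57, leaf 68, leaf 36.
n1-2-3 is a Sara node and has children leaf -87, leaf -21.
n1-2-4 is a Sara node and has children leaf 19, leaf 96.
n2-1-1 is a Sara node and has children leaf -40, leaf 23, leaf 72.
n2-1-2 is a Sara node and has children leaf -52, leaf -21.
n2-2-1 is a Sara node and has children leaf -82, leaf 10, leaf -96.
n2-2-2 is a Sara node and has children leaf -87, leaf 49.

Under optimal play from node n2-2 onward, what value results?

10

n2-2-1 (Sara): max(-82, 10, -96) = 10
n2-2-2 (Sara): max(-87, 49) = 49
n2-2 (Wren): min(10, 49) = 10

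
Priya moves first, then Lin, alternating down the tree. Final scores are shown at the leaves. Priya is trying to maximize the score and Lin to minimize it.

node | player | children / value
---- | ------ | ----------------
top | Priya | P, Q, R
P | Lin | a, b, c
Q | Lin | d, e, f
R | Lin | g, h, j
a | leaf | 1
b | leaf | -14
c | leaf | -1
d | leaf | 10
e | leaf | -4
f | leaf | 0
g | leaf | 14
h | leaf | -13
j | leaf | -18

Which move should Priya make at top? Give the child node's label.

Q

P (Lin): min(1, -14, -1) = -14
Q (Lin): min(10, -4, 0) = -4
R (Lin): min(14, -13, -18) = -18
top (Priya): max(-14, -4, -18) = -4
Priya at top wants the highest of {P=-14, Q=-4, R=-18}, so chooses Q.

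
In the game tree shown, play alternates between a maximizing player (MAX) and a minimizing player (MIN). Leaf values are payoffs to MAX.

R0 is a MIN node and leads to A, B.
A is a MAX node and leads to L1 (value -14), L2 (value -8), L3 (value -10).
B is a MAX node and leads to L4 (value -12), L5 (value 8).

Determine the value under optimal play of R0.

-8

A (MAX): max(-14, -8, -10) = -8
B (MAX): max(-12, 8) = 8
R0 (MIN): min(-8, 8) = -8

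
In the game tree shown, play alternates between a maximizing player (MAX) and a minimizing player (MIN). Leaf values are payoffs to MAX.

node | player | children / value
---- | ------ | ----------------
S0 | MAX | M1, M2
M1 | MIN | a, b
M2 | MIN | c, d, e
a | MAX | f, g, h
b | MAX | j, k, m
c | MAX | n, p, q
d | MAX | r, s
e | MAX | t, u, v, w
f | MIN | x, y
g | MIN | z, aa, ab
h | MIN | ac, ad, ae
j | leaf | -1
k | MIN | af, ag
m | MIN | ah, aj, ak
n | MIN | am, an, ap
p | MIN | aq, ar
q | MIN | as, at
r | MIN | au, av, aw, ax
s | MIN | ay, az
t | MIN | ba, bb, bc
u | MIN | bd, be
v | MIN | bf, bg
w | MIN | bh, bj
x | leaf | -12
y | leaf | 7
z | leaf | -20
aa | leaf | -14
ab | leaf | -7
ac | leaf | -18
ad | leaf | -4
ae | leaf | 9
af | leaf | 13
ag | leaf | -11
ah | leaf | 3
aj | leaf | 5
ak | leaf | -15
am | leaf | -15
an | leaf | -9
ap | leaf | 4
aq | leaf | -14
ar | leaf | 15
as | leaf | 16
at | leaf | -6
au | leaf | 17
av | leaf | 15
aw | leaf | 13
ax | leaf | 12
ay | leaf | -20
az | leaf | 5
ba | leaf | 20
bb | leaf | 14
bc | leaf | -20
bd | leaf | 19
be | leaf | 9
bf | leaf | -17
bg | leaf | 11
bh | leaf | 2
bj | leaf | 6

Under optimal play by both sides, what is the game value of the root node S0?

f (MIN): min(-12, 7) = -12
g (MIN): min(-20, -14, -7) = -20
h (MIN): min(-18, -4, 9) = -18
a (MAX): max(-12, -20, -18) = -12
k (MIN): min(13, -11) = -11
m (MIN): min(3, 5, -15) = -15
b (MAX): max(-1, -11, -15) = -1
M1 (MIN): min(-12, -1) = -12
n (MIN): min(-15, -9, 4) = -15
p (MIN): min(-14, 15) = -14
q (MIN): min(16, -6) = -6
c (MAX): max(-15, -14, -6) = -6
r (MIN): min(17, 15, 13, 12) = 12
s (MIN): min(-20, 5) = -20
d (MAX): max(12, -20) = 12
t (MIN): min(20, 14, -20) = -20
u (MIN): min(19, 9) = 9
v (MIN): min(-17, 11) = -17
w (MIN): min(2, 6) = 2
e (MAX): max(-20, 9, -17, 2) = 9
M2 (MIN): min(-6, 12, 9) = -6
S0 (MAX): max(-12, -6) = -6

-6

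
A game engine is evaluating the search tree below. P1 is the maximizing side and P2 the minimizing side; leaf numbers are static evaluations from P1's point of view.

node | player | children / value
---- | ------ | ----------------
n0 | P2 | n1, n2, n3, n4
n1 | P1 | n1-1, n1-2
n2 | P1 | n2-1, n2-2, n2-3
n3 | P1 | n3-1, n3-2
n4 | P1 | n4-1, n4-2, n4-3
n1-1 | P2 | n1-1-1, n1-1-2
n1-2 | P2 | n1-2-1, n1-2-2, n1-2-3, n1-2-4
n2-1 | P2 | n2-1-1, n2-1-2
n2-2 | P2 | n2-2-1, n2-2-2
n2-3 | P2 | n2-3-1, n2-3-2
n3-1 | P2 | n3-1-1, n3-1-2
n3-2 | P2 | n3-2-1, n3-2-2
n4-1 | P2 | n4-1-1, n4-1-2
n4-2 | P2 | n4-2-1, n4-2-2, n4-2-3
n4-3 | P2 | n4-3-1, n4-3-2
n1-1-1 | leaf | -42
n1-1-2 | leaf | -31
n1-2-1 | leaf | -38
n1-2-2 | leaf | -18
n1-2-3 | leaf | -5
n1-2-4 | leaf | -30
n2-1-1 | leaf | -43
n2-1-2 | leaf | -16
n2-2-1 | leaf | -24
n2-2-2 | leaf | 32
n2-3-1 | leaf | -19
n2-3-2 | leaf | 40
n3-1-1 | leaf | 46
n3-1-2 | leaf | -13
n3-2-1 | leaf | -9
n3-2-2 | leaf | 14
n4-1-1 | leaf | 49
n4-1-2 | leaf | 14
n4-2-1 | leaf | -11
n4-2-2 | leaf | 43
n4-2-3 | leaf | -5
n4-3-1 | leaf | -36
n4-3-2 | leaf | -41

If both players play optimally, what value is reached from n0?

-38

n1-1 (P2): min(-42, -31) = -42
n1-2 (P2): min(-38, -18, -5, -30) = -38
n1 (P1): max(-42, -38) = -38
n2-1 (P2): min(-43, -16) = -43
n2-2 (P2): min(-24, 32) = -24
n2-3 (P2): min(-19, 40) = -19
n2 (P1): max(-43, -24, -19) = -19
n3-1 (P2): min(46, -13) = -13
n3-2 (P2): min(-9, 14) = -9
n3 (P1): max(-13, -9) = -9
n4-1 (P2): min(49, 14) = 14
n4-2 (P2): min(-11, 43, -5) = -11
n4-3 (P2): min(-36, -41) = -41
n4 (P1): max(14, -11, -41) = 14
n0 (P2): min(-38, -19, -9, 14) = -38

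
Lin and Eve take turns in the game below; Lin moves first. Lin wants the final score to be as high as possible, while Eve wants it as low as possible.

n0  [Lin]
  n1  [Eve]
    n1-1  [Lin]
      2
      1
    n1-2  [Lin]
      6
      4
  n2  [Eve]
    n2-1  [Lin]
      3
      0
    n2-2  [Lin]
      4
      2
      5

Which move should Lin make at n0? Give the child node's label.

n2

n1-1 (Lin): max(2, 1) = 2
n1-2 (Lin): max(6, 4) = 6
n1 (Eve): min(2, 6) = 2
n2-1 (Lin): max(3, 0) = 3
n2-2 (Lin): max(4, 2, 5) = 5
n2 (Eve): min(3, 5) = 3
n0 (Lin): max(2, 3) = 3
Lin at n0 wants the highest of {n1=2, n2=3}, so chooses n2.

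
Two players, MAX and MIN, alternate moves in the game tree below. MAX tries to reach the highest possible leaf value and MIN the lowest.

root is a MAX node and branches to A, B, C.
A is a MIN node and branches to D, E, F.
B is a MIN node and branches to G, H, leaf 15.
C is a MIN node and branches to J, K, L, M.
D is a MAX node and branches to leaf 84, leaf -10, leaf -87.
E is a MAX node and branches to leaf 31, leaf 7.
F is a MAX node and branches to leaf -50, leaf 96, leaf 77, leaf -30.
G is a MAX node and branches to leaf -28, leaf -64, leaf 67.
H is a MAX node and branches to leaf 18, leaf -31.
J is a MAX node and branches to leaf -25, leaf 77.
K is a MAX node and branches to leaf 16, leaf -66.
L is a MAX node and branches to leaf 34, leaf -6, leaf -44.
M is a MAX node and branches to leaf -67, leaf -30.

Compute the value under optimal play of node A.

31

D (MAX): max(84, -10, -87) = 84
E (MAX): max(31, 7) = 31
F (MAX): max(-50, 96, 77, -30) = 96
A (MIN): min(84, 31, 96) = 31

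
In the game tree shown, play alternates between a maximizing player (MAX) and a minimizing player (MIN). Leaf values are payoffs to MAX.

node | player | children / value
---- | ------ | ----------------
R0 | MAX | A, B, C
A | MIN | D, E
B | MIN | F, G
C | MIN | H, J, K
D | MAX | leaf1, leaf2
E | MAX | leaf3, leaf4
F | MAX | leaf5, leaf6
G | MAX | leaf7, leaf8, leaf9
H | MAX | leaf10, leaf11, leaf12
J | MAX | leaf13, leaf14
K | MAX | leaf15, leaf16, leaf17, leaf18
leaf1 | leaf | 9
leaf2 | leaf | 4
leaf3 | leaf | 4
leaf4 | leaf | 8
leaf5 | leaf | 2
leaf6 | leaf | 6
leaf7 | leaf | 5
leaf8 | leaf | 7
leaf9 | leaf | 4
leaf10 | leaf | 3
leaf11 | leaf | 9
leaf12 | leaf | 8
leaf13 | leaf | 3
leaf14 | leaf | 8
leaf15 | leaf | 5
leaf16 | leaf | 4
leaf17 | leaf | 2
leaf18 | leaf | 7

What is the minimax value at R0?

D (MAX): max(9, 4) = 9
E (MAX): max(4, 8) = 8
A (MIN): min(9, 8) = 8
F (MAX): max(2, 6) = 6
G (MAX): max(5, 7, 4) = 7
B (MIN): min(6, 7) = 6
H (MAX): max(3, 9, 8) = 9
J (MAX): max(3, 8) = 8
K (MAX): max(5, 4, 2, 7) = 7
C (MIN): min(9, 8, 7) = 7
R0 (MAX): max(8, 6, 7) = 8

8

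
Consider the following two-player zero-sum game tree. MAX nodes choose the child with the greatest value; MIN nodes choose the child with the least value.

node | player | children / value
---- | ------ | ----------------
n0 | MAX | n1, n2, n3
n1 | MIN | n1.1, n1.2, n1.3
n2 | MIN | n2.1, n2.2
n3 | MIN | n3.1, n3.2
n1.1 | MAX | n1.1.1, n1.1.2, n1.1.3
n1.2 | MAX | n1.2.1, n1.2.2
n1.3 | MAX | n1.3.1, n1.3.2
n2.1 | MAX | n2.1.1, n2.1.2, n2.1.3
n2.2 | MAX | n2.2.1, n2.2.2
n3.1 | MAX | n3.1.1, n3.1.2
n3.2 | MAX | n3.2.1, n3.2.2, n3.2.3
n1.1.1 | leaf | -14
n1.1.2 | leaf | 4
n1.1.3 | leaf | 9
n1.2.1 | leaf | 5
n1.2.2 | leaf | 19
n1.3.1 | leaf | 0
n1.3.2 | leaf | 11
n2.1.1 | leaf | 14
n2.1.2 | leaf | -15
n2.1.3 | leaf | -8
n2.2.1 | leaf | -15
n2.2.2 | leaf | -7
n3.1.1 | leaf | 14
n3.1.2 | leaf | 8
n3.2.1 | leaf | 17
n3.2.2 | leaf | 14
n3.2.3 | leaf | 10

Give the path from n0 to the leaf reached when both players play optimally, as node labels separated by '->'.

n0 -> n3 -> n3.1 -> n3.1.1

n1.1 (MAX): max(-14, 4, 9) = 9
n1.2 (MAX): max(5, 19) = 19
n1.3 (MAX): max(0, 11) = 11
n1 (MIN): min(9, 19, 11) = 9
n2.1 (MAX): max(14, -15, -8) = 14
n2.2 (MAX): max(-15, -7) = -7
n2 (MIN): min(14, -7) = -7
n3.1 (MAX): max(14, 8) = 14
n3.2 (MAX): max(17, 14, 10) = 17
n3 (MIN): min(14, 17) = 14
n0 (MAX): max(9, -7, 14) = 14
At n0, MAX picks n3 (highest: 14).
At n3, MIN picks n3.1 (lowest: 14).
At n3.1, MAX picks n3.1.1 (highest: 14).
Terminal value 14.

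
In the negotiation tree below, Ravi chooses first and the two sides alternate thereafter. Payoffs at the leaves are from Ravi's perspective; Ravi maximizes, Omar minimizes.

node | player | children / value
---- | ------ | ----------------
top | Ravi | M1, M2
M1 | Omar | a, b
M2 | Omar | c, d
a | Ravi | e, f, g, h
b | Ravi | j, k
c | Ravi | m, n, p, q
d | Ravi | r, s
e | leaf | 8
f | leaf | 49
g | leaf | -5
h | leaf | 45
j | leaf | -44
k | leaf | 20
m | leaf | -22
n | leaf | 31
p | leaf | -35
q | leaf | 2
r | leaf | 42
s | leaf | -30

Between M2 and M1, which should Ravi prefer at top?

M2

c (Ravi): max(-22, 31, -35, 2) = 31
d (Ravi): max(42, -30) = 42
M2 (Omar): min(31, 42) = 31
a (Ravi): max(8, 49, -5, 45) = 49
b (Ravi): max(-44, 20) = 20
M1 (Omar): min(49, 20) = 20
Ravi prefers the higher value; M2=31, M1=20. M2 is better since 31 > 20.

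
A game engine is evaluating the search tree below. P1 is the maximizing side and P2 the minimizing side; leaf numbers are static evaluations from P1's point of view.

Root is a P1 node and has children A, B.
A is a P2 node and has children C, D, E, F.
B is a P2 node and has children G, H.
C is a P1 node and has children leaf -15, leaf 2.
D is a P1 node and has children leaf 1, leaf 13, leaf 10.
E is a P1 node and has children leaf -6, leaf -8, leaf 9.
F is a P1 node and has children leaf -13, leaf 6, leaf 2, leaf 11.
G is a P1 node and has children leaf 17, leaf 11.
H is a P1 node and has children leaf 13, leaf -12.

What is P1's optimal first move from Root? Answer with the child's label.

B

C (P1): max(-15, 2) = 2
D (P1): max(1, 13, 10) = 13
E (P1): max(-6, -8, 9) = 9
F (P1): max(-13, 6, 2, 11) = 11
A (P2): min(2, 13, 9, 11) = 2
G (P1): max(17, 11) = 17
H (P1): max(13, -12) = 13
B (P2): min(17, 13) = 13
Root (P1): max(2, 13) = 13
P1 at Root wants the highest of {A=2, B=13}, so chooses B.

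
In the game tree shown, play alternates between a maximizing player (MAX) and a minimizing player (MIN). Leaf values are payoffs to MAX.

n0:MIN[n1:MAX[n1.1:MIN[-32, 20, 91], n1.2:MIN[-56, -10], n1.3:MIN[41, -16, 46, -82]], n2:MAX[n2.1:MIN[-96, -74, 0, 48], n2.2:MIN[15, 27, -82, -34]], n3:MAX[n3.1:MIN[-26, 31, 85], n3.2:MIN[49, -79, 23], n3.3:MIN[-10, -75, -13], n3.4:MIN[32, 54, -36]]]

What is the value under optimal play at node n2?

n2.1 (MIN): min(-96, -74, 0, 48) = -96
n2.2 (MIN): min(15, 27, -82, -34) = -82
n2 (MAX): max(-96, -82) = -82

-82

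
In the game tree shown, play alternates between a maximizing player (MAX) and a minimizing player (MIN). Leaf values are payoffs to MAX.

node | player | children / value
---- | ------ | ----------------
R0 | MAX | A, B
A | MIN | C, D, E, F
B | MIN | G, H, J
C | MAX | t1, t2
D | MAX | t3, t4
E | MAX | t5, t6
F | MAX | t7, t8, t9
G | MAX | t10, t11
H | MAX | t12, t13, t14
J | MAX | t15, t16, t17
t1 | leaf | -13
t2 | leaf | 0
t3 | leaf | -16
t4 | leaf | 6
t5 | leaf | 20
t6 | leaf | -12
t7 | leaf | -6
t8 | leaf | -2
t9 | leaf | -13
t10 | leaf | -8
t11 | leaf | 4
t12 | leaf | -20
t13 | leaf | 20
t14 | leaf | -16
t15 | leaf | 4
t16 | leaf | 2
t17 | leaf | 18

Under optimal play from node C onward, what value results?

C (MAX): max(-13, 0) = 0

0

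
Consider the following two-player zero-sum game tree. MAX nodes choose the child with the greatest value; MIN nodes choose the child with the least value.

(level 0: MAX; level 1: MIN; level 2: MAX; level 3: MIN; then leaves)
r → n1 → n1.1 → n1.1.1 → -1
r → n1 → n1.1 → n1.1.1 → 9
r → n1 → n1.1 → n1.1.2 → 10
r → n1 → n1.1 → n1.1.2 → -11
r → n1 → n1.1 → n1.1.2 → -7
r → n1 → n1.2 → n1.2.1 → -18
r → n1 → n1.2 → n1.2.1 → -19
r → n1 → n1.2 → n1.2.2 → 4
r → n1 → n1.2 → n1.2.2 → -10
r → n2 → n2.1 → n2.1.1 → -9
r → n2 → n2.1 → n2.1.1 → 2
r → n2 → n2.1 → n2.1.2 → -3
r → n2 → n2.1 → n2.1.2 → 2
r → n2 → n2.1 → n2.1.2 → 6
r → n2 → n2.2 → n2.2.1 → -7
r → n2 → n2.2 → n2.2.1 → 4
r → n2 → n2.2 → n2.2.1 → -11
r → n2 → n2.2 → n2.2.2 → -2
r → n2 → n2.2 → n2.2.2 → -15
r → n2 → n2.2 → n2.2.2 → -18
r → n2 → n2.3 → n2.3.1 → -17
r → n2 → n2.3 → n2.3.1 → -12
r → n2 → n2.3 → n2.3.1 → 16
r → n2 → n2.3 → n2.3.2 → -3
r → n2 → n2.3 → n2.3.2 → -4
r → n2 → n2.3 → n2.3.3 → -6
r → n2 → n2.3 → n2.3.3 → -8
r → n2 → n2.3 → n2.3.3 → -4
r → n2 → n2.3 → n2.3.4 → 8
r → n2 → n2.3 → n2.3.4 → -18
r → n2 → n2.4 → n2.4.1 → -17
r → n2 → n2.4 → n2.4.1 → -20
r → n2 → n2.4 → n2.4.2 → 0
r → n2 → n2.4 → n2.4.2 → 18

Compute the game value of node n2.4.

0

n2.4.1 (MIN): min(-17, -20) = -20
n2.4.2 (MIN): min(0, 18) = 0
n2.4 (MAX): max(-20, 0) = 0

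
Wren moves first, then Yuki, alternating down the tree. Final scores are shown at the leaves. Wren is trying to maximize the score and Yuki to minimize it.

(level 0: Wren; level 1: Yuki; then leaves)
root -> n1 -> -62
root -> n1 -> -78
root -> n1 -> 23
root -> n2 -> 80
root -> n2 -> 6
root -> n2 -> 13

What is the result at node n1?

n1 (Yuki): min(-62, -78, 23) = -78

-78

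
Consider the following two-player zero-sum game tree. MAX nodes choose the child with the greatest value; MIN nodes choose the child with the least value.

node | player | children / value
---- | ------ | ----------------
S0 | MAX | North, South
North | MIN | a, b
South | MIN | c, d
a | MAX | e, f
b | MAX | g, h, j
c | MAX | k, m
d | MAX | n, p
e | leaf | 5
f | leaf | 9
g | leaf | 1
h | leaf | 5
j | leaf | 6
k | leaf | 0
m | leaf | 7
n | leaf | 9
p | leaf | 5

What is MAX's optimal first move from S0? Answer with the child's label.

a (MAX): max(5, 9) = 9
b (MAX): max(1, 5, 6) = 6
North (MIN): min(9, 6) = 6
c (MAX): max(0, 7) = 7
d (MAX): max(9, 5) = 9
South (MIN): min(7, 9) = 7
S0 (MAX): max(6, 7) = 7
MAX at S0 wants the highest of {North=6, South=7}, so chooses South.

South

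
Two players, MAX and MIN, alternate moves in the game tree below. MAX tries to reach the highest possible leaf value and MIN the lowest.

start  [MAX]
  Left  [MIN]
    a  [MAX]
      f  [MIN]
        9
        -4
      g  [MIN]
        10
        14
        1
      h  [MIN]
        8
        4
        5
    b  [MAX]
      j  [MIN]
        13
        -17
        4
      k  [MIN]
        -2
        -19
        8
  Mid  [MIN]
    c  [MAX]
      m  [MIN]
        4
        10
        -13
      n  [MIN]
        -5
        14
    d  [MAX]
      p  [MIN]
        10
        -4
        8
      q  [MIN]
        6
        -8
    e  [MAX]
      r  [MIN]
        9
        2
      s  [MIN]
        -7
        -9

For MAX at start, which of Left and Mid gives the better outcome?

Mid

f (MIN): min(9, -4) = -4
g (MIN): min(10, 14, 1) = 1
h (MIN): min(8, 4, 5) = 4
a (MAX): max(-4, 1, 4) = 4
j (MIN): min(13, -17, 4) = -17
k (MIN): min(-2, -19, 8) = -19
b (MAX): max(-17, -19) = -17
Left (MIN): min(4, -17) = -17
m (MIN): min(4, 10, -13) = -13
n (MIN): min(-5, 14) = -5
c (MAX): max(-13, -5) = -5
p (MIN): min(10, -4, 8) = -4
q (MIN): min(6, -8) = -8
d (MAX): max(-4, -8) = -4
r (MIN): min(9, 2) = 2
s (MIN): min(-7, -9) = -9
e (MAX): max(2, -9) = 2
Mid (MIN): min(-5, -4, 2) = -5
MAX prefers the higher value; Left=-17, Mid=-5. Mid is better since -5 > -17.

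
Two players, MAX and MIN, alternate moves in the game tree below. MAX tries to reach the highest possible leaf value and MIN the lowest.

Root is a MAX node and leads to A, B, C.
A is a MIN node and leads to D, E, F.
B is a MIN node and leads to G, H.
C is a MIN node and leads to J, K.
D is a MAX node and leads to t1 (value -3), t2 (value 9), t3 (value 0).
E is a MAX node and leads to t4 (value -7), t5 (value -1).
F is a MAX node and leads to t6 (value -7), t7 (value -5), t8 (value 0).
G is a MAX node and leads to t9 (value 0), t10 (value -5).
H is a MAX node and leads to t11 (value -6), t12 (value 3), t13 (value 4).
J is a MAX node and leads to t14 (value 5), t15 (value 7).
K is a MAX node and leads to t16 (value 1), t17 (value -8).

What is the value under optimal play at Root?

1

D (MAX): max(-3, 9, 0) = 9
E (MAX): max(-7, -1) = -1
F (MAX): max(-7, -5, 0) = 0
A (MIN): min(9, -1, 0) = -1
G (MAX): max(0, -5) = 0
H (MAX): max(-6, 3, 4) = 4
B (MIN): min(0, 4) = 0
J (MAX): max(5, 7) = 7
K (MAX): max(1, -8) = 1
C (MIN): min(7, 1) = 1
Root (MAX): max(-1, 0, 1) = 1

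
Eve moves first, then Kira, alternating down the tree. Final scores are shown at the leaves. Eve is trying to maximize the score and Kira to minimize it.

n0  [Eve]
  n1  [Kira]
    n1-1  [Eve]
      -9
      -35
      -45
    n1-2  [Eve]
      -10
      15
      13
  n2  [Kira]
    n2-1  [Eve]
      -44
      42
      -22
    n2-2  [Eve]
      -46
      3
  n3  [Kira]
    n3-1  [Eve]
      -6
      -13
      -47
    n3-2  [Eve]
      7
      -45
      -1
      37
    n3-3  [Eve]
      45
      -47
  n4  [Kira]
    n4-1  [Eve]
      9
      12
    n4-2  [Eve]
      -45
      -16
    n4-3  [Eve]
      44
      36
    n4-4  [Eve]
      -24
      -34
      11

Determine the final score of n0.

3

n1-1 (Eve): max(-9, -35, -45) = -9
n1-2 (Eve): max(-10, 15, 13) = 15
n1 (Kira): min(-9, 15) = -9
n2-1 (Eve): max(-44, 42, -22) = 42
n2-2 (Eve): max(-46, 3) = 3
n2 (Kira): min(42, 3) = 3
n3-1 (Eve): max(-6, -13, -47) = -6
n3-2 (Eve): max(7, -45, -1, 37) = 37
n3-3 (Eve): max(45, -47) = 45
n3 (Kira): min(-6, 37, 45) = -6
n4-1 (Eve): max(9, 12) = 12
n4-2 (Eve): max(-45, -16) = -16
n4-3 (Eve): max(44, 36) = 44
n4-4 (Eve): max(-24, -34, 11) = 11
n4 (Kira): min(12, -16, 44, 11) = -16
n0 (Eve): max(-9, 3, -6, -16) = 3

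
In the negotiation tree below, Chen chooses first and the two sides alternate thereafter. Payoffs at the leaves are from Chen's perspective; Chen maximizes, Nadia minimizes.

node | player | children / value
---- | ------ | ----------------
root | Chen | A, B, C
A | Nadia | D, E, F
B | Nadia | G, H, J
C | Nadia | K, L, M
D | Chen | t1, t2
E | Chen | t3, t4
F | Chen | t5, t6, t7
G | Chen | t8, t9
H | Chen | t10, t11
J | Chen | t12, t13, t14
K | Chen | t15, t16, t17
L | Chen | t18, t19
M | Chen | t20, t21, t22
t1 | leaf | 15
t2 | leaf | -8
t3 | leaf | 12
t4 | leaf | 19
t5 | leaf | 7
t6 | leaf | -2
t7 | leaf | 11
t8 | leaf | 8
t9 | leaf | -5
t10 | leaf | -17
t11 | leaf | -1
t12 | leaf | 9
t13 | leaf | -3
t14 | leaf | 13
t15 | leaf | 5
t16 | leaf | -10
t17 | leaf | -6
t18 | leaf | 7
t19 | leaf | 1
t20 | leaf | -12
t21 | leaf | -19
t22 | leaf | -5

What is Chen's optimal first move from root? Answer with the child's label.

A

D (Chen): max(15, -8) = 15
E (Chen): max(12, 19) = 19
F (Chen): max(7, -2, 11) = 11
A (Nadia): min(15, 19, 11) = 11
G (Chen): max(8, -5) = 8
H (Chen): max(-17, -1) = -1
J (Chen): max(9, -3, 13) = 13
B (Nadia): min(8, -1, 13) = -1
K (Chen): max(5, -10, -6) = 5
L (Chen): max(7, 1) = 7
M (Chen): max(-12, -19, -5) = -5
C (Nadia): min(5, 7, -5) = -5
root (Chen): max(11, -1, -5) = 11
Chen at root wants the highest of {A=11, B=-1, C=-5}, so chooses A.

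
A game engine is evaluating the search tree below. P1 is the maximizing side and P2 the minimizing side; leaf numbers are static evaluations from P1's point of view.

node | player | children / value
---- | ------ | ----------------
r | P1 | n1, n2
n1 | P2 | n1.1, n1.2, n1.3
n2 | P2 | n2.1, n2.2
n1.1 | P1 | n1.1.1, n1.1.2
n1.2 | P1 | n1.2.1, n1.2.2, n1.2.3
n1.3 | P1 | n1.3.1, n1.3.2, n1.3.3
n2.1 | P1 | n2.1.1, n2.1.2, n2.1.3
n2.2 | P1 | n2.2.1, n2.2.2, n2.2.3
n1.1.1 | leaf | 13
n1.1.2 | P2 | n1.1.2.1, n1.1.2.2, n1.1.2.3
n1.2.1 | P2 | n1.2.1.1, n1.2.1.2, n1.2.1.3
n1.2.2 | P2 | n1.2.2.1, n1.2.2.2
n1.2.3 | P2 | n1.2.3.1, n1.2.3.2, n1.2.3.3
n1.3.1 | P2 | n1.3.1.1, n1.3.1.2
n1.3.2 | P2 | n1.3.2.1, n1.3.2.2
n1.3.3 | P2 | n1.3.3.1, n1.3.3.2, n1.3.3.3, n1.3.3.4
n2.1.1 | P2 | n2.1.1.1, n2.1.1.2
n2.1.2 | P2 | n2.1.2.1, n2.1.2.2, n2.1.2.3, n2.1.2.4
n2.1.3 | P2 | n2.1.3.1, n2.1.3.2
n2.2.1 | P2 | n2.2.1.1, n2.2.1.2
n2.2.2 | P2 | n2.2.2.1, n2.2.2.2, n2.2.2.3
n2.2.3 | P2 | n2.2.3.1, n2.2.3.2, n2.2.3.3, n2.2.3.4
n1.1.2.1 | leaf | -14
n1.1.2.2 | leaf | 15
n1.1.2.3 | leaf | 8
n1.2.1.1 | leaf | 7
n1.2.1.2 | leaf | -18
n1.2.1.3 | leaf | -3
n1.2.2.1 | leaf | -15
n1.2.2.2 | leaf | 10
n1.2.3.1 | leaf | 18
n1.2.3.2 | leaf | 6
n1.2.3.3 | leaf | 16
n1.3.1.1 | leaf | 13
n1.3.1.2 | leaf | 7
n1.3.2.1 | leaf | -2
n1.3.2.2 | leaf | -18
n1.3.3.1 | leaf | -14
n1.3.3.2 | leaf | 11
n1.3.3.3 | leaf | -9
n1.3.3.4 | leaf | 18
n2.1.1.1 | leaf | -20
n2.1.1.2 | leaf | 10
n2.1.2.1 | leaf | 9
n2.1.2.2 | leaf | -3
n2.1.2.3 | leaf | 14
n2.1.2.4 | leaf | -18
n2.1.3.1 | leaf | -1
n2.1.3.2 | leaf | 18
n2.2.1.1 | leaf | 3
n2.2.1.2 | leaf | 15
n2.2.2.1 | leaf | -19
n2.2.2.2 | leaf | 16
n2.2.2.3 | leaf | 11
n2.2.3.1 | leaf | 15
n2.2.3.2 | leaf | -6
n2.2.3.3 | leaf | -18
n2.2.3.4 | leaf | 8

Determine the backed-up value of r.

n1.1.2 (P2): min(-14, 15, 8) = -14
n1.1 (P1): max(13, -14) = 13
n1.2.1 (P2): min(7, -18, -3) = -18
n1.2.2 (P2): min(-15, 10) = -15
n1.2.3 (P2): min(18, 6, 16) = 6
n1.2 (P1): max(-18, -15, 6) = 6
n1.3.1 (P2): min(13, 7) = 7
n1.3.2 (P2): min(-2, -18) = -18
n1.3.3 (P2): min(-14, 11, -9, 18) = -14
n1.3 (P1): max(7, -18, -14) = 7
n1 (P2): min(13, 6, 7) = 6
n2.1.1 (P2): min(-20, 10) = -20
n2.1.2 (P2): min(9, -3, 14, -18) = -18
n2.1.3 (P2): min(-1, 18) = -1
n2.1 (P1): max(-20, -18, -1) = -1
n2.2.1 (P2): min(3, 15) = 3
n2.2.2 (P2): min(-19, 16, 11) = -19
n2.2.3 (P2): min(15, -6, -18, 8) = -18
n2.2 (P1): max(3, -19, -18) = 3
n2 (P2): min(-1, 3) = -1
r (P1): max(6, -1) = 6

6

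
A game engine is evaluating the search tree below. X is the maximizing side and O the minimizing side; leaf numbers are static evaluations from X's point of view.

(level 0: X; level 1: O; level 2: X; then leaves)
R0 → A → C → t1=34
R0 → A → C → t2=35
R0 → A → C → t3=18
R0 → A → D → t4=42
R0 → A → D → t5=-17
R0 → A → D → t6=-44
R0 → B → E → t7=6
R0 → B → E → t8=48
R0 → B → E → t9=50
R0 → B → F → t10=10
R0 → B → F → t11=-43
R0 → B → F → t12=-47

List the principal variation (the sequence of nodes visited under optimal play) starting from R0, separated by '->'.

C (X): max(34, 35, 18) = 35
D (X): max(42, -17, -44) = 42
A (O): min(35, 42) = 35
E (X): max(6, 48, 50) = 50
F (X): max(10, -43, -47) = 10
B (O): min(50, 10) = 10
R0 (X): max(35, 10) = 35
At R0, X picks A (highest: 35).
At A, O picks C (lowest: 35).
At C, X picks t2 (highest: 35).
Terminal value 35.

R0 -> A -> C -> t2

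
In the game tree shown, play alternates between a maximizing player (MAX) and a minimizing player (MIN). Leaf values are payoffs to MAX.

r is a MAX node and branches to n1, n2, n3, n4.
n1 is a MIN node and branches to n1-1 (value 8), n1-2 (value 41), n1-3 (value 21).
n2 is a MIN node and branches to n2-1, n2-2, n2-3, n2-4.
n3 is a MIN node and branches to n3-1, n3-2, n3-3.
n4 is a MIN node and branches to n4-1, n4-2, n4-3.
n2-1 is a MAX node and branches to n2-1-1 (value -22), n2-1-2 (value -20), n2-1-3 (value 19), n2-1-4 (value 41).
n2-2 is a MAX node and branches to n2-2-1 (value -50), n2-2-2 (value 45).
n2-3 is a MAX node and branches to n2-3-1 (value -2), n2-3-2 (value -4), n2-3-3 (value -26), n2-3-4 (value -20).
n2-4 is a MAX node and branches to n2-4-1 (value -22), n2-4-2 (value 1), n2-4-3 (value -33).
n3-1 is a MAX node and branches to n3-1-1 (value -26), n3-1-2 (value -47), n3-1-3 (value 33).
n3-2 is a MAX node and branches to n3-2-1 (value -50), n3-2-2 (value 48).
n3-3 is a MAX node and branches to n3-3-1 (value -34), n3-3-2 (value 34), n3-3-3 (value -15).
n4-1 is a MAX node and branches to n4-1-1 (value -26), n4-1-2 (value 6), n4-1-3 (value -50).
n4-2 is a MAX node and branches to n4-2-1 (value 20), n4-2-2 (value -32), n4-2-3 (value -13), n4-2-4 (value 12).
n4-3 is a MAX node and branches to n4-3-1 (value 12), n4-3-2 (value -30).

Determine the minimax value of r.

n1 (MIN): min(8, 41, 21) = 8
n2-1 (MAX): max(-22, -20, 19, 41) = 41
n2-2 (MAX): max(-50, 45) = 45
n2-3 (MAX): max(-2, -4, -26, -20) = -2
n2-4 (MAX): max(-22, 1, -33) = 1
n2 (MIN): min(41, 45, -2, 1) = -2
n3-1 (MAX): max(-26, -47, 33) = 33
n3-2 (MAX): max(-50, 48) = 48
n3-3 (MAX): max(-34, 34, -15) = 34
n3 (MIN): min(33, 48, 34) = 33
n4-1 (MAX): max(-26, 6, -50) = 6
n4-2 (MAX): max(20, -32, -13, 12) = 20
n4-3 (MAX): max(12, -30) = 12
n4 (MIN): min(6, 20, 12) = 6
r (MAX): max(8, -2, 33, 6) = 33

33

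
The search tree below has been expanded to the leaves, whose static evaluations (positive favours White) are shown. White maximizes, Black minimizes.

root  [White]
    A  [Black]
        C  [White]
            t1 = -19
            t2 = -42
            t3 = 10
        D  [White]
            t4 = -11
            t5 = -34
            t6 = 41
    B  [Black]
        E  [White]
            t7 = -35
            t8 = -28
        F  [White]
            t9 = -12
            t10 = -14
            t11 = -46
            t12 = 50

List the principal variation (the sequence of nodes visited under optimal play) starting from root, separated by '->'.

root -> A -> C -> t3

C (White): max(-19, -42, 10) = 10
D (White): max(-11, -34, 41) = 41
A (Black): min(10, 41) = 10
E (White): max(-35, -28) = -28
F (White): max(-12, -14, -46, 50) = 50
B (Black): min(-28, 50) = -28
root (White): max(10, -28) = 10
At root, White picks A (highest: 10).
At A, Black picks C (lowest: 10).
At C, White picks t3 (highest: 10).
Terminal value 10.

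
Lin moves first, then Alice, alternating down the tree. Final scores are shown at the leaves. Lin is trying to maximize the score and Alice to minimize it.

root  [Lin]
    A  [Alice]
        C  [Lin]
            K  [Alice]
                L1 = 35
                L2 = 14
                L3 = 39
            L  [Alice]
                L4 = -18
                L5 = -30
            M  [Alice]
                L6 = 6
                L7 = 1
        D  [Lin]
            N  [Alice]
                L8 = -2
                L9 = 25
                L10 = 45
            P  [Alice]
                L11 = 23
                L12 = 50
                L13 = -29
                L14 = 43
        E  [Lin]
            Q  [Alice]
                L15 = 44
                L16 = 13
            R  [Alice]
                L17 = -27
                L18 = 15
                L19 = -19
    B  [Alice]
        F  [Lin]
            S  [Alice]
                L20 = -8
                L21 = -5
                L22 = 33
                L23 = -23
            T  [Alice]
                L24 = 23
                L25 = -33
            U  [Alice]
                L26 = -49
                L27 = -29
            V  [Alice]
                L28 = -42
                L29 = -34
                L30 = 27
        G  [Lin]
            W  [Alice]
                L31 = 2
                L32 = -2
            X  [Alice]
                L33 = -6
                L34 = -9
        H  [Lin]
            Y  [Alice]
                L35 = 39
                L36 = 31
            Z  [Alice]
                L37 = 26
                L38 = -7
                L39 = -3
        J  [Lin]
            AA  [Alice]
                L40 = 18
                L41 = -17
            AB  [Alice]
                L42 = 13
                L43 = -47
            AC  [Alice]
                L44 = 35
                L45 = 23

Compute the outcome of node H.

Y (Alice): min(39, 31) = 31
Z (Alice): min(26, -7, -3) = -7
H (Lin): max(31, -7) = 31

31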